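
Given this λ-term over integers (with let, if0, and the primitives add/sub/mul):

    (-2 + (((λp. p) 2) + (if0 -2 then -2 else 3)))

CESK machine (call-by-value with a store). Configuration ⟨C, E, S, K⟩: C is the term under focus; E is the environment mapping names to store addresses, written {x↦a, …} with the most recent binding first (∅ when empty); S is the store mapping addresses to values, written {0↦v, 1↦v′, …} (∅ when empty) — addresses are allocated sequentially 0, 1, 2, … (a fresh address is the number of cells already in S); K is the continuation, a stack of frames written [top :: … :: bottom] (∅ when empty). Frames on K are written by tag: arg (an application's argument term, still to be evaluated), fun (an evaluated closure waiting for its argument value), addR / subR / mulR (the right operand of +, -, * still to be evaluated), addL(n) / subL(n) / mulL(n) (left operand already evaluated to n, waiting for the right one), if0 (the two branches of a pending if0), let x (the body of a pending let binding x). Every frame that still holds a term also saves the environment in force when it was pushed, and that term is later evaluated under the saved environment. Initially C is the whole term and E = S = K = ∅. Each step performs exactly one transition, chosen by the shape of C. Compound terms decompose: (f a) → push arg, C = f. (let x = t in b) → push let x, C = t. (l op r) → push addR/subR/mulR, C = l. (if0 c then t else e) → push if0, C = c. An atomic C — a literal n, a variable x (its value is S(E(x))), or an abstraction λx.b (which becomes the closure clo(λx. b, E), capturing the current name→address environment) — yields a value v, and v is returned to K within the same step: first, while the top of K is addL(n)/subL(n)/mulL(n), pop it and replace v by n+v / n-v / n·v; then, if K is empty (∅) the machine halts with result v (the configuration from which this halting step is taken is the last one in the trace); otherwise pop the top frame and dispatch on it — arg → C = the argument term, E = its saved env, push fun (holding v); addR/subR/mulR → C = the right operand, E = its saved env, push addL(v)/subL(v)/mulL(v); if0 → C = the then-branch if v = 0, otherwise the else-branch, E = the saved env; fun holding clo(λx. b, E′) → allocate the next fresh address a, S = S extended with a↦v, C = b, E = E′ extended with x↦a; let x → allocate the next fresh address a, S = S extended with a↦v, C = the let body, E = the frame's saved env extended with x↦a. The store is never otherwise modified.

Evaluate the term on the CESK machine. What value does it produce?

Answer: 3

Machine steps:
[0] [C=(-2 + (((λp. p) 2) + (if0 -2 then -2 else 3))) | E=∅ | S=∅ | K=∅]
[1] [C=-2 | E=∅ | S=∅ | K=[addR]]
[2] [C=(((λp. p) 2) + (if0 -2 then -2 else 3)) | E=∅ | S=∅ | K=[addL(-2)]]
[3] [C=((λp. p) 2) | E=∅ | S=∅ | K=[addR :: addL(-2)]]
[4] [C=(λp. p) | E=∅ | S=∅ | K=[arg :: addR :: addL(-2)]]
[5] [C=2 | E=∅ | S=∅ | K=[fun :: addR :: addL(-2)]]
[6] [C=p | E={p↦0} | S={0↦2} | K=[addR :: addL(-2)]]
[7] [C=(if0 -2 then -2 else 3) | E=∅ | S={0↦2} | K=[addL(2) :: addL(-2)]]
[8] [C=-2 | E=∅ | S={0↦2} | K=[if0 :: addL(2) :: addL(-2)]]
[9] [C=3 | E=∅ | S={0↦2} | K=[addL(2) :: addL(-2)]]
→ final value 3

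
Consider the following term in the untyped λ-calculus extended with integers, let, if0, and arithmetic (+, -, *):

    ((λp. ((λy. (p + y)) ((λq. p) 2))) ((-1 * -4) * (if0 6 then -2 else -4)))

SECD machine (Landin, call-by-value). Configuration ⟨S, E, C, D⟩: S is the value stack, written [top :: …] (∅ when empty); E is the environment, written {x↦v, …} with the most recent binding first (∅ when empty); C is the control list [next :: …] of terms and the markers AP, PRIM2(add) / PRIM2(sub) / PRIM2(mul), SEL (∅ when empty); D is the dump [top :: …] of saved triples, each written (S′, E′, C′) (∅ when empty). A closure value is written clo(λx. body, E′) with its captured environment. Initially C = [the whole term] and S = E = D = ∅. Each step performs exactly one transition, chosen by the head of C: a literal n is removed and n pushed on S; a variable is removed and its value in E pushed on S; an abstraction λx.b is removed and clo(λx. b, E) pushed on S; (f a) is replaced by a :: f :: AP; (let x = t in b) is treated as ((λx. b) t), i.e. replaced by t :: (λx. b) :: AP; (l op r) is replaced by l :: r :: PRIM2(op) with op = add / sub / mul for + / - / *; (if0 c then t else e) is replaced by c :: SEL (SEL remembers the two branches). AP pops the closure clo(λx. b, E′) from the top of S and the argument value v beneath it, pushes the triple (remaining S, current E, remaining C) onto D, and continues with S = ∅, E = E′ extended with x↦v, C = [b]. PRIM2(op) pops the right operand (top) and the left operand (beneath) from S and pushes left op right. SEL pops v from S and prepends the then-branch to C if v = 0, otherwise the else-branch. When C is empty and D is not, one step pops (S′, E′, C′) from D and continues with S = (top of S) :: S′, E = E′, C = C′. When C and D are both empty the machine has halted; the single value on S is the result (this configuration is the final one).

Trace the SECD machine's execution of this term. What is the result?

Answer: -32

Derivation:
0. [S=∅ | E=∅ | C=[((λp. ((λy. (p + y)) ((λq. p) 2))) ((-1 * -4) * (if0 6 then -2 else -4)))] | D=∅]
1. [S=∅ | E=∅ | C=[((-1 * -4) * (if0 6 then -2 else -4)) :: (λp. ((λy. (p + y)) ((λq. p) 2))) :: AP] | D=∅]
2. [S=∅ | E=∅ | C=[(-1 * -4) :: (if0 6 then -2 else -4) :: PRIM2(mul) :: (λp. ((λy. (p + y)) ((λq. p) 2))) :: AP] | D=∅]
3. [S=∅ | E=∅ | C=[-1 :: -4 :: PRIM2(mul) :: (if0 6 then -2 else -4) :: PRIM2(mul) :: (λp. ((λy. (p + y)) ((λq. p) 2))) :: AP] | D=∅]
4. [S=[-1] | E=∅ | C=[-4 :: PRIM2(mul) :: (if0 6 then -2 else -4) :: PRIM2(mul) :: (λp. ((λy. (p + y)) ((λq. p) 2))) :: AP] | D=∅]
5. [S=[-4 :: -1] | E=∅ | C=[PRIM2(mul) :: (if0 6 then -2 else -4) :: PRIM2(mul) :: (λp. ((λy. (p + y)) ((λq. p) 2))) :: AP] | D=∅]
6. [S=[4] | E=∅ | C=[(if0 6 then -2 else -4) :: PRIM2(mul) :: (λp. ((λy. (p + y)) ((λq. p) 2))) :: AP] | D=∅]
7. [S=[4] | E=∅ | C=[6 :: SEL :: PRIM2(mul) :: (λp. ((λy. (p + y)) ((λq. p) 2))) :: AP] | D=∅]
8. [S=[6 :: 4] | E=∅ | C=[SEL :: PRIM2(mul) :: (λp. ((λy. (p + y)) ((λq. p) 2))) :: AP] | D=∅]
9. [S=[4] | E=∅ | C=[-4 :: PRIM2(mul) :: (λp. ((λy. (p + y)) ((λq. p) 2))) :: AP] | D=∅]
10. [S=[-4 :: 4] | E=∅ | C=[PRIM2(mul) :: (λp. ((λy. (p + y)) ((λq. p) 2))) :: AP] | D=∅]
11. [S=[-16] | E=∅ | C=[(λp. ((λy. (p + y)) ((λq. p) 2))) :: AP] | D=∅]
12. [S=[clo(λp. ((λy. (p + y)) ((λq. p) 2)), ∅) :: -16] | E=∅ | C=[AP] | D=∅]
13. [S=∅ | E={p↦-16} | C=[((λy. (p + y)) ((λq. p) 2))] | D=[(∅, ∅, ∅)]]
14. [S=∅ | E={p↦-16} | C=[((λq. p) 2) :: (λy. (p + y)) :: AP] | D=[(∅, ∅, ∅)]]
15. [S=∅ | E={p↦-16} | C=[2 :: (λq. p) :: AP :: (λy. (p + y)) :: AP] | D=[(∅, ∅, ∅)]]
16. [S=[2] | E={p↦-16} | C=[(λq. p) :: AP :: (λy. (p + y)) :: AP] | D=[(∅, ∅, ∅)]]
17. [S=[clo(λq. p, {p↦-16}) :: 2] | E={p↦-16} | C=[AP :: (λy. (p + y)) :: AP] | D=[(∅, ∅, ∅)]]
18. [S=∅ | E={q↦2, p↦-16} | C=[p] | D=[(∅, {p↦-16}, [(λy. (p + y)) :: AP]) :: (∅, ∅, ∅)]]
19. [S=[-16] | E={q↦2, p↦-16} | C=∅ | D=[(∅, {p↦-16}, [(λy. (p + y)) :: AP]) :: (∅, ∅, ∅)]]
20. [S=[-16] | E={p↦-16} | C=[(λy. (p + y)) :: AP] | D=[(∅, ∅, ∅)]]
21. [S=[clo(λy. (p + y), {p↦-16}) :: -16] | E={p↦-16} | C=[AP] | D=[(∅, ∅, ∅)]]
22. [S=∅ | E={y↦-16, p↦-16} | C=[(p + y)] | D=[(∅, {p↦-16}, ∅) :: (∅, ∅, ∅)]]
23. [S=∅ | E={y↦-16, p↦-16} | C=[p :: y :: PRIM2(add)] | D=[(∅, {p↦-16}, ∅) :: (∅, ∅, ∅)]]
24. [S=[-16] | E={y↦-16, p↦-16} | C=[y :: PRIM2(add)] | D=[(∅, {p↦-16}, ∅) :: (∅, ∅, ∅)]]
25. [S=[-16 :: -16] | E={y↦-16, p↦-16} | C=[PRIM2(add)] | D=[(∅, {p↦-16}, ∅) :: (∅, ∅, ∅)]]
26. [S=[-32] | E={y↦-16, p↦-16} | C=∅ | D=[(∅, {p↦-16}, ∅) :: (∅, ∅, ∅)]]
27. [S=[-32] | E={p↦-16} | C=∅ | D=[(∅, ∅, ∅)]]
28. [S=[-32] | E=∅ | C=∅ | D=∅]
→ final value -32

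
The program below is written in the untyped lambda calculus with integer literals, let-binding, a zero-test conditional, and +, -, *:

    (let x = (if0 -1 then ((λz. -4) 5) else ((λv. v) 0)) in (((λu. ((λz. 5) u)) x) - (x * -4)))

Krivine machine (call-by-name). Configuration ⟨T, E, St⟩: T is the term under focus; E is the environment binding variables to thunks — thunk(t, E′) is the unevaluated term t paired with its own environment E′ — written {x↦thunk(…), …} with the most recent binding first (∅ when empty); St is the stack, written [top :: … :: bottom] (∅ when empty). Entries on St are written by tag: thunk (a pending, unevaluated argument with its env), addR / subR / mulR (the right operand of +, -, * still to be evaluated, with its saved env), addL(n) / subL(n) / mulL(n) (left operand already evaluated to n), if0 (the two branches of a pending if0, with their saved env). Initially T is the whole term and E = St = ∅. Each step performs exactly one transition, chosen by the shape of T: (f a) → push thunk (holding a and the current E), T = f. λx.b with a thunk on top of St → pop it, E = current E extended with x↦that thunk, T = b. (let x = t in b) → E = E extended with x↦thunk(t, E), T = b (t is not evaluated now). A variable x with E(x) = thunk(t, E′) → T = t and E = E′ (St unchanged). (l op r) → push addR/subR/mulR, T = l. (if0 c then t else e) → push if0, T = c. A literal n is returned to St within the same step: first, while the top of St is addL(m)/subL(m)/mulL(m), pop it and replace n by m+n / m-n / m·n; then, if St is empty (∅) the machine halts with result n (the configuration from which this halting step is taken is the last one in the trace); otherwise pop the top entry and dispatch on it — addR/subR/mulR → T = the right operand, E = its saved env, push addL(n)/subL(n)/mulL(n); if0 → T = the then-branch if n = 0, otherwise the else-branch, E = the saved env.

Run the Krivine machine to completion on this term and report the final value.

Answer: 5

Derivation:
[0] ⟨T=(let x = (if0 -1 then ((λz. -4) 5) else ((λv. v) 0)) in (((λu. ((λz. 5) u)) x) - (x * -4))); E=∅; St=∅⟩
[1] ⟨T=(((λu. ((λz. 5) u)) x) - (x * -4)); E={x↦thunk((if0 -1 then ((λz. -4) 5) else ((λv. v) 0)), ∅)}; St=∅⟩
[2] ⟨T=((λu. ((λz. 5) u)) x); E={x↦thunk((if0 -1 then ((λz. -4) 5) else ((λv. v) 0)), ∅)}; St=[subR]⟩
[3] ⟨T=(λu. ((λz. 5) u)); E={x↦thunk((if0 -1 then ((λz. -4) 5) else ((λv. v) 0)), ∅)}; St=[thunk :: subR]⟩
[4] ⟨T=((λz. 5) u); E={u↦thunk(x, {x↦thunk((if0 -1 then ((λz. -4) 5) else ((λv. v) 0)), ∅)}), x↦thunk((if0 -1 then ((λz. -4) 5) else ((λv. v) 0)), ∅)}; St=[subR]⟩
[5] ⟨T=(λz. 5); E={u↦thunk(x, {x↦thunk((if0 -1 then ((λz. -4) 5) else ((λv. v) 0)), ∅)}), x↦thunk((if0 -1 then ((λz. -4) 5) else ((λv. v) 0)), ∅)}; St=[thunk :: subR]⟩
[6] ⟨T=5; E={z↦thunk(u, {u↦thunk(x, {x↦thunk((if0 -1 then ((λz. -4) 5) else ((λv. v) 0)), ∅)}), x↦thunk((if0 -1 then ((λz. -4) 5) else ((λv. v) 0)), ∅)}), u↦thunk(x, {x↦thunk((if0 -1 then ((λz. -4) 5) else ((λv. v) 0)), ∅)}), x↦thunk((if0 -1 then ((λz. -4) 5) else ((λv. v) 0)), ∅)}; St=[subR]⟩
[7] ⟨T=(x * -4); E={x↦thunk((if0 -1 then ((λz. -4) 5) else ((λv. v) 0)), ∅)}; St=[subL(5)]⟩
[8] ⟨T=x; E={x↦thunk((if0 -1 then ((λz. -4) 5) else ((λv. v) 0)), ∅)}; St=[mulR :: subL(5)]⟩
[9] ⟨T=(if0 -1 then ((λz. -4) 5) else ((λv. v) 0)); E=∅; St=[mulR :: subL(5)]⟩
[10] ⟨T=-1; E=∅; St=[if0 :: mulR :: subL(5)]⟩
[11] ⟨T=((λv. v) 0); E=∅; St=[mulR :: subL(5)]⟩
[12] ⟨T=(λv. v); E=∅; St=[thunk :: mulR :: subL(5)]⟩
[13] ⟨T=v; E={v↦thunk(0, ∅)}; St=[mulR :: subL(5)]⟩
[14] ⟨T=0; E=∅; St=[mulR :: subL(5)]⟩
[15] ⟨T=-4; E={x↦thunk((if0 -1 then ((λz. -4) 5) else ((λv. v) 0)), ∅)}; St=[mulL(0) :: subL(5)]⟩
→ final value 5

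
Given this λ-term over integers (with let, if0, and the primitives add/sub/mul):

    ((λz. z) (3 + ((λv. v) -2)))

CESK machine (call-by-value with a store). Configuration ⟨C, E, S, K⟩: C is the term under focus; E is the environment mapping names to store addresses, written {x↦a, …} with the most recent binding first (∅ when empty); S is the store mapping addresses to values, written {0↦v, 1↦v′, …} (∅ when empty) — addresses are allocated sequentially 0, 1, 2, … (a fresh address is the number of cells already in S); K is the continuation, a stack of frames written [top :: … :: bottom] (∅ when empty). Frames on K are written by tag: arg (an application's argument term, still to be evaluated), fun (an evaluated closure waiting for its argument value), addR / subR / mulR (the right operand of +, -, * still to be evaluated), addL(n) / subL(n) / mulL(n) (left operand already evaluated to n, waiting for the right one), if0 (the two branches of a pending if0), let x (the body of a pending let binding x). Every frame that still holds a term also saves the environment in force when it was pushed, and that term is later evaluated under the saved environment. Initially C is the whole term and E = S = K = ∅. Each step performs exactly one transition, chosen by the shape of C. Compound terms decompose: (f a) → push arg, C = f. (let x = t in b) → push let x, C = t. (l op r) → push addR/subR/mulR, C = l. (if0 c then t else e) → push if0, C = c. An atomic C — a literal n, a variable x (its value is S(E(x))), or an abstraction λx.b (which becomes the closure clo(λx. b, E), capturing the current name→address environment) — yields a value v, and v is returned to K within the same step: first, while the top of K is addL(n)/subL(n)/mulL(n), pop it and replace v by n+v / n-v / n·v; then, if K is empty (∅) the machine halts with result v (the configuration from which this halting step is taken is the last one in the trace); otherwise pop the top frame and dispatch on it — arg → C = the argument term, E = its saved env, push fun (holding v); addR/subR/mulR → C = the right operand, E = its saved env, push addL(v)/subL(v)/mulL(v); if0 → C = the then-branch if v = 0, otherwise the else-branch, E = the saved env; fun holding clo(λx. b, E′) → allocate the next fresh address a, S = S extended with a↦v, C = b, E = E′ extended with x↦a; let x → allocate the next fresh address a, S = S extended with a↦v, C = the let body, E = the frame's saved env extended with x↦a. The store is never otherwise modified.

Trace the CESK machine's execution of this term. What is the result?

Answer: 1

Execution trace:
step 0: [C=((λz. z) (3 + ((λv. v) -2))) | E=∅ | S=∅ | K=∅]
step 1: [C=(λz. z) | E=∅ | S=∅ | K=[arg]]
step 2: [C=(3 + ((λv. v) -2)) | E=∅ | S=∅ | K=[fun]]
step 3: [C=3 | E=∅ | S=∅ | K=[addR :: fun]]
step 4: [C=((λv. v) -2) | E=∅ | S=∅ | K=[addL(3) :: fun]]
step 5: [C=(λv. v) | E=∅ | S=∅ | K=[arg :: addL(3) :: fun]]
step 6: [C=-2 | E=∅ | S=∅ | K=[fun :: addL(3) :: fun]]
step 7: [C=v | E={v↦0} | S={0↦-2} | K=[addL(3) :: fun]]
step 8: [C=z | E={z↦1} | S={0↦-2, 1↦1} | K=∅]
→ final value 1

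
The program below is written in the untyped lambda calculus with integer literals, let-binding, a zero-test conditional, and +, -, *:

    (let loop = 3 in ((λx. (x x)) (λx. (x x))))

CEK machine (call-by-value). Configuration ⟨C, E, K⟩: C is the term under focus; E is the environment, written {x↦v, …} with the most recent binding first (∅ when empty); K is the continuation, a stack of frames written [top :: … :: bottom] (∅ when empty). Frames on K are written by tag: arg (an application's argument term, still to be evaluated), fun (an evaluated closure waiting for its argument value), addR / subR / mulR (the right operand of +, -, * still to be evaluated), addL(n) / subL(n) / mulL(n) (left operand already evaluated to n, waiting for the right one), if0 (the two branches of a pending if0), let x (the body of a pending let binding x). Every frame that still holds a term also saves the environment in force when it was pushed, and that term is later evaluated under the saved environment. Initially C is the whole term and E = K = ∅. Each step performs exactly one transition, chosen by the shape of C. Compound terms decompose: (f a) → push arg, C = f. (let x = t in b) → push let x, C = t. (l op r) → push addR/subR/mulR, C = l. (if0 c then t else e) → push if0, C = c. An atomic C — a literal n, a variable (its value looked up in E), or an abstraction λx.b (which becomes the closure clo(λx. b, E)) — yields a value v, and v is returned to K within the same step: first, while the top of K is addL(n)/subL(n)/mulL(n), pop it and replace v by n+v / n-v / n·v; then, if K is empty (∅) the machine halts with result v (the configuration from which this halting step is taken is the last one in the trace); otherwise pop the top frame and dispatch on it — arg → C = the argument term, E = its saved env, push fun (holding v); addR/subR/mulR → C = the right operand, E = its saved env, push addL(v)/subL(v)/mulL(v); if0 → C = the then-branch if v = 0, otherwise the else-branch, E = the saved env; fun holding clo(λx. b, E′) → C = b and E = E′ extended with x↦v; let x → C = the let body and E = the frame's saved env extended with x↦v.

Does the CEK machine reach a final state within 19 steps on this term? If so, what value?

Answer: DIVERGES (no final state within 19 steps)

Derivation:
step 0: ⟨C=(let loop = 3 in ((λx. (x x)) (λx. (x x)))); E=∅; K=∅⟩
step 1: ⟨C=3; E=∅; K=[let loop]⟩
step 2: ⟨C=((λx. (x x)) (λx. (x x))); E={loop↦3}; K=∅⟩
step 3: ⟨C=(λx. (x x)); E={loop↦3}; K=[arg]⟩
step 4: ⟨C=(λx. (x x)); E={loop↦3}; K=[fun]⟩
step 5: ⟨C=(x x); E={x↦clo(λx. (x x), {loop↦3}), loop↦3}; K=∅⟩
step 6: ⟨C=x; E={x↦clo(λx. (x x), {loop↦3}), loop↦3}; K=[arg]⟩
step 7: ⟨C=x; E={x↦clo(λx. (x x), {loop↦3}), loop↦3}; K=[fun]⟩
… configuration repeats with period 3 (steps 5–7 recur indefinitely) …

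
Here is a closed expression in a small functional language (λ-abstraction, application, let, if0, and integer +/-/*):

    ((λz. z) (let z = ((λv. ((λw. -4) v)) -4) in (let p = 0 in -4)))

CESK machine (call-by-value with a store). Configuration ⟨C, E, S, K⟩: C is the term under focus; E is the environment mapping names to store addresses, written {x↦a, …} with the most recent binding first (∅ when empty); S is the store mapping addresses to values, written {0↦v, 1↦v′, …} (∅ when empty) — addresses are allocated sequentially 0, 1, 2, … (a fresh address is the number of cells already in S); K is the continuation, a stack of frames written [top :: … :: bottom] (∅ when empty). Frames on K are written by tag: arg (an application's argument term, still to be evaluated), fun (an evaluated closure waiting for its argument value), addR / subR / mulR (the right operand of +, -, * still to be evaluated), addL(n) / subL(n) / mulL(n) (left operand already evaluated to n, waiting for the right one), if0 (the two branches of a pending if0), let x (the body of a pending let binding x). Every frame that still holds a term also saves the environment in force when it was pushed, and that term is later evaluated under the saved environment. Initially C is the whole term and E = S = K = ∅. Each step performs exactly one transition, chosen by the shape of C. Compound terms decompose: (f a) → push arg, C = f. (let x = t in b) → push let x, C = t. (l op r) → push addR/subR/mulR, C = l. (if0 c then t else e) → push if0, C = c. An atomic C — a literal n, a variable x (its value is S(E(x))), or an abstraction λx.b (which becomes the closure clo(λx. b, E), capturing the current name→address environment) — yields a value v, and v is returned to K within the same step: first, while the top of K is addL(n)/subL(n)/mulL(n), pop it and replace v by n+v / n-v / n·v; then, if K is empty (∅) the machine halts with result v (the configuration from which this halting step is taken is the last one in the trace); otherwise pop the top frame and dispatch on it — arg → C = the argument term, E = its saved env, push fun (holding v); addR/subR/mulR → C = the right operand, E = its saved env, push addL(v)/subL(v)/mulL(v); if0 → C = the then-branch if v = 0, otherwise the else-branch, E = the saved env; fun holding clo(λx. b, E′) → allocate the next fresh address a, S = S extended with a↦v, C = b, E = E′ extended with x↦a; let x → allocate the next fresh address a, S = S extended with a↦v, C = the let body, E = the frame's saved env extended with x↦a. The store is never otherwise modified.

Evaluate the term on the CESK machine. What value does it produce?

Answer: -4

Execution trace:
0. [C=((λz. z) (let z = ((λv. ((λw. -4) v)) -4) in (let p = 0 in -4))) | E=∅ | S=∅ | K=∅]
1. [C=(λz. z) | E=∅ | S=∅ | K=[arg]]
2. [C=(let z = ((λv. ((λw. -4) v)) -4) in (let p = 0 in -4)) | E=∅ | S=∅ | K=[fun]]
3. [C=((λv. ((λw. -4) v)) -4) | E=∅ | S=∅ | K=[let z :: fun]]
4. [C=(λv. ((λw. -4) v)) | E=∅ | S=∅ | K=[arg :: let z :: fun]]
5. [C=-4 | E=∅ | S=∅ | K=[fun :: let z :: fun]]
6. [C=((λw. -4) v) | E={v↦0} | S={0↦-4} | K=[let z :: fun]]
7. [C=(λw. -4) | E={v↦0} | S={0↦-4} | K=[arg :: let z :: fun]]
8. [C=v | E={v↦0} | S={0↦-4} | K=[fun :: let z :: fun]]
9. [C=-4 | E={w↦1, v↦0} | S={0↦-4, 1↦-4} | K=[let z :: fun]]
10. [C=(let p = 0 in -4) | E={z↦2} | S={0↦-4, 1↦-4, 2↦-4} | K=[fun]]
11. [C=0 | E={z↦2} | S={0↦-4, 1↦-4, 2↦-4} | K=[let p :: fun]]
12. [C=-4 | E={p↦3, z↦2} | S={0↦-4, 1↦-4, 2↦-4, 3↦0} | K=[fun]]
13. [C=z | E={z↦4} | S={0↦-4, 1↦-4, 2↦-4, 3↦0, 4↦-4} | K=∅]
→ final value -4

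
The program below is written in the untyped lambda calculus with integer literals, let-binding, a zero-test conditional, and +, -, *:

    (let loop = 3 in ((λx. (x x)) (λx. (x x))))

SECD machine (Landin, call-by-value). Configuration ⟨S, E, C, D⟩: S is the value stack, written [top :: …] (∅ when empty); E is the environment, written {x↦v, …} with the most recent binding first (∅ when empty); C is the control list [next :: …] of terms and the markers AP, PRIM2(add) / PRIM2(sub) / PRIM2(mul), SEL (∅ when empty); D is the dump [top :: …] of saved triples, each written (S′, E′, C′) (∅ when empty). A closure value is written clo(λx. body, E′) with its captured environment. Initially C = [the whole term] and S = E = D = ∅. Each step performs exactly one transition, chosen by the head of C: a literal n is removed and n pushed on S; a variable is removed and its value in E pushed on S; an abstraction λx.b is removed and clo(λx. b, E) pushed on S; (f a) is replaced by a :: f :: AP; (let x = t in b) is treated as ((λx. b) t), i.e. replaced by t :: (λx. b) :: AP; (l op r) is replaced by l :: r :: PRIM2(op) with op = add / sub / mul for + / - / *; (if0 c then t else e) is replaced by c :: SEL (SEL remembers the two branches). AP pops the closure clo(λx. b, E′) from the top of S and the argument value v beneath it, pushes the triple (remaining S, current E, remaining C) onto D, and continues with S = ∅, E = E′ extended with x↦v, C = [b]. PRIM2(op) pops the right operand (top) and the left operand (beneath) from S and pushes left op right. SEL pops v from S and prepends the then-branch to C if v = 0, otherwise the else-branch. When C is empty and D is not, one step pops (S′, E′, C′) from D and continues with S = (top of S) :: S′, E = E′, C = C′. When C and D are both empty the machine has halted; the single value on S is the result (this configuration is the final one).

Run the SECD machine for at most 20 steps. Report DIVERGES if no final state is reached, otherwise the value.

0. <S=∅, E=∅, C=[(let loop = 3 in ((λx. (x x)) (λx. (x x))))], D=∅>
1. <S=∅, E=∅, C=[3 :: (λloop. ((λx. (x x)) (λx. (x x)))) :: AP], D=∅>
2. <S=[3], E=∅, C=[(λloop. ((λx. (x x)) (λx. (x x)))) :: AP], D=∅>
3. <S=[clo(λloop. ((λx. (x x)) (λx. (x x))), ∅) :: 3], E=∅, C=[AP], D=∅>
4. <S=∅, E={loop↦3}, C=[((λx. (x x)) (λx. (x x)))], D=[(∅, ∅, ∅)]>
5. <S=∅, E={loop↦3}, C=[(λx. (x x)) :: (λx. (x x)) :: AP], D=[(∅, ∅, ∅)]>
6. <S=[clo(λx. (x x), {loop↦3})], E={loop↦3}, C=[(λx. (x x)) :: AP], D=[(∅, ∅, ∅)]>
7. <S=[clo(λx. (x x), {loop↦3}) :: clo(λx. (x x), {loop↦3})], E={loop↦3}, C=[AP], D=[(∅, ∅, ∅)]>
8. <S=∅, E={x↦clo(λx. (x x), {loop↦3}), loop↦3}, C=[(x x)], D=[(∅, {loop↦3}, ∅) :: (∅, ∅, ∅)]>
9. <S=∅, E={x↦clo(λx. (x x), {loop↦3}), loop↦3}, C=[x :: x :: AP], D=[(∅, {loop↦3}, ∅) :: (∅, ∅, ∅)]>
10. <S=[clo(λx. (x x), {loop↦3})], E={x↦clo(λx. (x x), {loop↦3}), loop↦3}, C=[x :: AP], D=[(∅, {loop↦3}, ∅) :: (∅, ∅, ∅)]>
11. <S=[clo(λx. (x x), {loop↦3}) :: clo(λx. (x x), {loop↦3})], E={x↦clo(λx. (x x), {loop↦3}), loop↦3}, C=[AP], D=[(∅, {loop↦3}, ∅) :: (∅, ∅, ∅)]>
12. <S=∅, E={x↦clo(λx. (x x), {loop↦3}), loop↦3}, C=[(x x)], D=[(∅, {x↦clo(λx. (x x), {loop↦3}), loop↦3}, ∅) :: (∅, {loop↦3}, ∅) :: (∅, ∅, ∅)]>
13. <S=∅, E={x↦clo(λx. (x x), {loop↦3}), loop↦3}, C=[x :: x :: AP], D=[(∅, {x↦clo(λx. (x x), {loop↦3}), loop↦3}, ∅) :: (∅, {loop↦3}, ∅) :: (∅, ∅, ∅)]>
14. <S=[clo(λx. (x x), {loop↦3})], E={x↦clo(λx. (x x), {loop↦3}), loop↦3}, C=[x :: AP], D=[(∅, {x↦clo(λx. (x x), {loop↦3}), loop↦3}, ∅) :: (∅, {loop↦3}, ∅) :: (∅, ∅, ∅)]>
15. <S=[clo(λx. (x x), {loop↦3}) :: clo(λx. (x x), {loop↦3})], E={x↦clo(λx. (x x), {loop↦3}), loop↦3}, C=[AP], D=[(∅, {x↦clo(λx. (x x), {loop↦3}), loop↦3}, ∅) :: (∅, {loop↦3}, ∅) :: (∅, ∅, ∅)]>
16. <S=∅, E={x↦clo(λx. (x x), {loop↦3}), loop↦3}, C=[(x x)], D=[(∅, {x↦clo(λx. (x x), {loop↦3}), loop↦3}, ∅) :: (∅, {x↦clo(λx. (x x), {loop↦3}), loop↦3}, ∅) :: (∅, {loop↦3}, ∅) :: (∅, ∅, ∅)]>
17. <S=∅, E={x↦clo(λx. (x x), {loop↦3}), loop↦3}, C=[x :: x :: AP], D=[(∅, {x↦clo(λx. (x x), {loop↦3}), loop↦3}, ∅) :: (∅, {x↦clo(λx. (x x), {loop↦3}), loop↦3}, ∅) :: (∅, {loop↦3}, ∅) :: (∅, ∅, ∅)]>
18. <S=[clo(λx. (x x), {loop↦3})], E={x↦clo(λx. (x x), {loop↦3}), loop↦3}, C=[x :: AP], D=[(∅, {x↦clo(λx. (x x), {loop↦3}), loop↦3}, ∅) :: (∅, {x↦clo(λx. (x x), {loop↦3}), loop↦3}, ∅) :: (∅, {loop↦3}, ∅) :: (∅, ∅, ∅)]>
19. <S=[clo(λx. (x x), {loop↦3}) :: clo(λx. (x x), {loop↦3})], E={x↦clo(λx. (x x), {loop↦3}), loop↦3}, C=[AP], D=[(∅, {x↦clo(λx. (x x), {loop↦3}), loop↦3}, ∅) :: (∅, {x↦clo(λx. (x x), {loop↦3}), loop↦3}, ∅) :: (∅, {loop↦3}, ∅) :: (∅, ∅, ∅)]>
20. <S=∅, E={x↦clo(λx. (x x), {loop↦3}), loop↦3}, C=[(x x)], D=[(∅, {x↦clo(λx. (x x), {loop↦3}), loop↦3}, ∅) :: (∅, {x↦clo(λx. (x x), {loop↦3}), loop↦3}, ∅) :: (∅, {x↦clo(λx. (x x), {loop↦3}), loop↦3}, ∅) :: (∅, {loop↦3}, ∅) :: (∅, ∅, ∅)]>
→ 20 transitions taken and the configuration is still not final: no result within 20 steps

Answer: DIVERGES (no final state within 20 steps)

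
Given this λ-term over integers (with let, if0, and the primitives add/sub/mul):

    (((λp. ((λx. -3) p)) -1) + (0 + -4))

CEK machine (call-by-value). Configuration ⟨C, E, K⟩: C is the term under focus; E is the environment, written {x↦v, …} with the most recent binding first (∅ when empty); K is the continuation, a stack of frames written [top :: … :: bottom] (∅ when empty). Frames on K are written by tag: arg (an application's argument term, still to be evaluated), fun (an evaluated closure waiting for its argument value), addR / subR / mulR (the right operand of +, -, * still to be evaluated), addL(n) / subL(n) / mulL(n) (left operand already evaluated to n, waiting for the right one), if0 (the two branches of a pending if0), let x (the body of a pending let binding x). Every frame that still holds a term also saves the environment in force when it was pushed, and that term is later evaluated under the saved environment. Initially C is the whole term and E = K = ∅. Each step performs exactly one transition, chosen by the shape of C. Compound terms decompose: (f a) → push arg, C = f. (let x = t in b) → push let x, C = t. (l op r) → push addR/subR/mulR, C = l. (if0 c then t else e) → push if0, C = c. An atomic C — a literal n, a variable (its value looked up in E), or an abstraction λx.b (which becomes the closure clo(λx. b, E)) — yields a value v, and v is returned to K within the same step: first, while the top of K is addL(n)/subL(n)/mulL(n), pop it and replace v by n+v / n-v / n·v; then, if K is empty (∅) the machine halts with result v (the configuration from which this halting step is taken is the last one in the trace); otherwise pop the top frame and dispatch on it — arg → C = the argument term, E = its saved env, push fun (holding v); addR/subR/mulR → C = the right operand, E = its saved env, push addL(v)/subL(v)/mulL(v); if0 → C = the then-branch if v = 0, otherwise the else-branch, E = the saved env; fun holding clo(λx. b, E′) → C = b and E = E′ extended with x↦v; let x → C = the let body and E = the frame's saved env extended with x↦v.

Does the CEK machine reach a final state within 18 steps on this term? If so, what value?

0. ⟨C=(((λp. ((λx. -3) p)) -1) + (0 + -4)); E=∅; K=∅⟩
1. ⟨C=((λp. ((λx. -3) p)) -1); E=∅; K=[addR]⟩
2. ⟨C=(λp. ((λx. -3) p)); E=∅; K=[arg :: addR]⟩
3. ⟨C=-1; E=∅; K=[fun :: addR]⟩
4. ⟨C=((λx. -3) p); E={p↦-1}; K=[addR]⟩
5. ⟨C=(λx. -3); E={p↦-1}; K=[arg :: addR]⟩
6. ⟨C=p; E={p↦-1}; K=[fun :: addR]⟩
7. ⟨C=-3; E={x↦-1, p↦-1}; K=[addR]⟩
8. ⟨C=(0 + -4); E=∅; K=[addL(-3)]⟩
9. ⟨C=0; E=∅; K=[addR :: addL(-3)]⟩
10. ⟨C=-4; E=∅; K=[addL(0) :: addL(-3)]⟩
→ final value -7

Answer: -7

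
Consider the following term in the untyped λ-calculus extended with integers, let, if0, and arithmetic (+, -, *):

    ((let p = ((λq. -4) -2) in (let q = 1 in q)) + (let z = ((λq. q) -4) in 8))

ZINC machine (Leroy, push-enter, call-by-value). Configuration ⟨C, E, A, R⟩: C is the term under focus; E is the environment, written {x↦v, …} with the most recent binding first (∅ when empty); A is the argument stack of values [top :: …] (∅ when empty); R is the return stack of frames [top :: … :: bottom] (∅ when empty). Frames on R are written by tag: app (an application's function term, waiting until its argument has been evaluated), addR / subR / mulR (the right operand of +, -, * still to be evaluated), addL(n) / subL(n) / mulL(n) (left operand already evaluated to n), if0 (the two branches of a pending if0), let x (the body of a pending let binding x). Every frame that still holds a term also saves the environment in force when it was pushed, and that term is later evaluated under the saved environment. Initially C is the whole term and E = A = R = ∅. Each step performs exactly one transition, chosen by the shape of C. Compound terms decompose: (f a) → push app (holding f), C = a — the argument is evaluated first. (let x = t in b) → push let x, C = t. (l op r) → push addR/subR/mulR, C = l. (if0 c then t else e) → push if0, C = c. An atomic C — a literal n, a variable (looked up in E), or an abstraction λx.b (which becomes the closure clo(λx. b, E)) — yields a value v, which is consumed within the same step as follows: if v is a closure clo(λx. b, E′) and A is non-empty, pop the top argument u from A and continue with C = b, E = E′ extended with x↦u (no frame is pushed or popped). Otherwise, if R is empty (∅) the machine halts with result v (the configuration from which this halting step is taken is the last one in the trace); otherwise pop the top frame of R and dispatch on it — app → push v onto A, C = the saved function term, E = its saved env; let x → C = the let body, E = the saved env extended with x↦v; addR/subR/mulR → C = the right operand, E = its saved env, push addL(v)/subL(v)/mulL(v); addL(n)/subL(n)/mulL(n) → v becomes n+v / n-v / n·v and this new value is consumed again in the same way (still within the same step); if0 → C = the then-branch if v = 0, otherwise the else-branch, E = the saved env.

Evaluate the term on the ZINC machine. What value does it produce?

Answer: 9

Derivation:
[0] <C=((let p = ((λq. -4) -2) in (let q = 1 in q)) + (let z = ((λq. q) -4) in 8)), E=∅, A=∅, R=∅>
[1] <C=(let p = ((λq. -4) -2) in (let q = 1 in q)), E=∅, A=∅, R=[addR]>
[2] <C=((λq. -4) -2), E=∅, A=∅, R=[let p :: addR]>
[3] <C=-2, E=∅, A=∅, R=[app :: let p :: addR]>
[4] <C=(λq. -4), E=∅, A=[-2], R=[let p :: addR]>
[5] <C=-4, E={q↦-2}, A=∅, R=[let p :: addR]>
[6] <C=(let q = 1 in q), E={p↦-4}, A=∅, R=[addR]>
[7] <C=1, E={p↦-4}, A=∅, R=[let q :: addR]>
[8] <C=q, E={q↦1, p↦-4}, A=∅, R=[addR]>
[9] <C=(let z = ((λq. q) -4) in 8), E=∅, A=∅, R=[addL(1)]>
[10] <C=((λq. q) -4), E=∅, A=∅, R=[let z :: addL(1)]>
[11] <C=-4, E=∅, A=∅, R=[app :: let z :: addL(1)]>
[12] <C=(λq. q), E=∅, A=[-4], R=[let z :: addL(1)]>
[13] <C=q, E={q↦-4}, A=∅, R=[let z :: addL(1)]>
[14] <C=8, E={z↦-4}, A=∅, R=[addL(1)]>
→ final value 9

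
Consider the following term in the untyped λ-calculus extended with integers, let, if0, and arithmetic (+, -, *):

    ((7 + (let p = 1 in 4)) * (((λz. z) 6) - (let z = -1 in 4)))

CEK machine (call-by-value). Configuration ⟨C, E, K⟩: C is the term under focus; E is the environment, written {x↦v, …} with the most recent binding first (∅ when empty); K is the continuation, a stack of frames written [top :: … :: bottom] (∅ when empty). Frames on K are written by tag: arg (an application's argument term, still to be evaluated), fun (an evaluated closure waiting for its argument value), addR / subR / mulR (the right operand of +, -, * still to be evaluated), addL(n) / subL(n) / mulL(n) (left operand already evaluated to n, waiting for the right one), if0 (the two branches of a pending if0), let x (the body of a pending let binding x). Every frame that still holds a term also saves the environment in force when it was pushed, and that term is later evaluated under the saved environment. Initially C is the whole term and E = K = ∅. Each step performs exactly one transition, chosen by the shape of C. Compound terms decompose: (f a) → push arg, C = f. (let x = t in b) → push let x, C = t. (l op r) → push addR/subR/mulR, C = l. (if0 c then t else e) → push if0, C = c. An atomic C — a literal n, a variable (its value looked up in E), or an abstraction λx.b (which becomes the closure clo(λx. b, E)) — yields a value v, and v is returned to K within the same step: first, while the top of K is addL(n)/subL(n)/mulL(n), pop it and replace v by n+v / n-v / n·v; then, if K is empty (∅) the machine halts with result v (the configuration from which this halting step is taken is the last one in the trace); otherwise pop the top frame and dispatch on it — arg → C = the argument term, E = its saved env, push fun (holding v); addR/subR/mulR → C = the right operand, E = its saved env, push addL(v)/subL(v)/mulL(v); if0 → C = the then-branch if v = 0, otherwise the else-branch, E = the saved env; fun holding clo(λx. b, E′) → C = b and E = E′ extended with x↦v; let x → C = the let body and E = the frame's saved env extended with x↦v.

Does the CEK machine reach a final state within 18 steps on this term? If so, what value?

Answer: 22

Execution trace:
t=0: <C=((7 + (let p = 1 in 4)) * (((λz. z) 6) - (let z = -1 in 4))), E=∅, K=∅>
t=1: <C=(7 + (let p = 1 in 4)), E=∅, K=[mulR]>
t=2: <C=7, E=∅, K=[addR :: mulR]>
t=3: <C=(let p = 1 in 4), E=∅, K=[addL(7) :: mulR]>
t=4: <C=1, E=∅, K=[let p :: addL(7) :: mulR]>
t=5: <C=4, E={p↦1}, K=[addL(7) :: mulR]>
t=6: <C=(((λz. z) 6) - (let z = -1 in 4)), E=∅, K=[mulL(11)]>
t=7: <C=((λz. z) 6), E=∅, K=[subR :: mulL(11)]>
t=8: <C=(λz. z), E=∅, K=[arg :: subR :: mulL(11)]>
t=9: <C=6, E=∅, K=[fun :: subR :: mulL(11)]>
t=10: <C=z, E={z↦6}, K=[subR :: mulL(11)]>
t=11: <C=(let z = -1 in 4), E=∅, K=[subL(6) :: mulL(11)]>
t=12: <C=-1, E=∅, K=[let z :: subL(6) :: mulL(11)]>
t=13: <C=4, E={z↦-1}, K=[subL(6) :: mulL(11)]>
→ final value 22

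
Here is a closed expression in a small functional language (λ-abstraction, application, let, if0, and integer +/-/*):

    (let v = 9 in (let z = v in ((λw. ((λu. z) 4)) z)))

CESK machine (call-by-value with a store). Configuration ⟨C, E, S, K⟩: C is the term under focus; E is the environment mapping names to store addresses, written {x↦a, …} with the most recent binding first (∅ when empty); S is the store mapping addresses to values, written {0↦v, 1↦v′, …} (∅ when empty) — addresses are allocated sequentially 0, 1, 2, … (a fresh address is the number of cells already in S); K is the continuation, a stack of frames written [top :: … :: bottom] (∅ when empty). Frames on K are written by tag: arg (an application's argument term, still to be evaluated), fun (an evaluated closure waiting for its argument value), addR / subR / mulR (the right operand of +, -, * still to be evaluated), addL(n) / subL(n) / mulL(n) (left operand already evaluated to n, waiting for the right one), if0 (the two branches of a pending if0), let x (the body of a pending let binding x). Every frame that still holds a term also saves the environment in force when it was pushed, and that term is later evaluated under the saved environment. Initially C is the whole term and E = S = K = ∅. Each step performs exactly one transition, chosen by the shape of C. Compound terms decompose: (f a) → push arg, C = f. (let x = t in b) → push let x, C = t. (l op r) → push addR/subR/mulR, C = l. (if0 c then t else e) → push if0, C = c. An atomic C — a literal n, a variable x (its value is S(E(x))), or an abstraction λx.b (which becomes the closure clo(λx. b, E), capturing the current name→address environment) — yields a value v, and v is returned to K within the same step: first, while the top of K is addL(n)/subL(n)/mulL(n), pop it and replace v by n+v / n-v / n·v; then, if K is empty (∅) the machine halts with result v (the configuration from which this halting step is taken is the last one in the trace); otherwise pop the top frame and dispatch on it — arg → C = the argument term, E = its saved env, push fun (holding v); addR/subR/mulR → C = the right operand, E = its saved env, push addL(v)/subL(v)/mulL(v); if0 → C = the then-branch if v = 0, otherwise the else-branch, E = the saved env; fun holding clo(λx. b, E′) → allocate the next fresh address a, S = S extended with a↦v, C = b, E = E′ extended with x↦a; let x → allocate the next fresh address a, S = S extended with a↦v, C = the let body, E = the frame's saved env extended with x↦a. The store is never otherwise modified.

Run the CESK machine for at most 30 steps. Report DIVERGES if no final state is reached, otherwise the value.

0. ⟨C=(let v = 9 in (let z = v in ((λw. ((λu. z) 4)) z))); E=∅; S=∅; K=∅⟩
1. ⟨C=9; E=∅; S=∅; K=[let v]⟩
2. ⟨C=(let z = v in ((λw. ((λu. z) 4)) z)); E={v↦0}; S={0↦9}; K=∅⟩
3. ⟨C=v; E={v↦0}; S={0↦9}; K=[let z]⟩
4. ⟨C=((λw. ((λu. z) 4)) z); E={z↦1, v↦0}; S={0↦9, 1↦9}; K=∅⟩
5. ⟨C=(λw. ((λu. z) 4)); E={z↦1, v↦0}; S={0↦9, 1↦9}; K=[arg]⟩
6. ⟨C=z; E={z↦1, v↦0}; S={0↦9, 1↦9}; K=[fun]⟩
7. ⟨C=((λu. z) 4); E={w↦2, z↦1, v↦0}; S={0↦9, 1↦9, 2↦9}; K=∅⟩
8. ⟨C=(λu. z); E={w↦2, z↦1, v↦0}; S={0↦9, 1↦9, 2↦9}; K=[arg]⟩
9. ⟨C=4; E={w↦2, z↦1, v↦0}; S={0↦9, 1↦9, 2↦9}; K=[fun]⟩
10. ⟨C=z; E={u↦3, w↦2, z↦1, v↦0}; S={0↦9, 1↦9, 2↦9, 3↦4}; K=∅⟩
→ final value 9

Answer: 9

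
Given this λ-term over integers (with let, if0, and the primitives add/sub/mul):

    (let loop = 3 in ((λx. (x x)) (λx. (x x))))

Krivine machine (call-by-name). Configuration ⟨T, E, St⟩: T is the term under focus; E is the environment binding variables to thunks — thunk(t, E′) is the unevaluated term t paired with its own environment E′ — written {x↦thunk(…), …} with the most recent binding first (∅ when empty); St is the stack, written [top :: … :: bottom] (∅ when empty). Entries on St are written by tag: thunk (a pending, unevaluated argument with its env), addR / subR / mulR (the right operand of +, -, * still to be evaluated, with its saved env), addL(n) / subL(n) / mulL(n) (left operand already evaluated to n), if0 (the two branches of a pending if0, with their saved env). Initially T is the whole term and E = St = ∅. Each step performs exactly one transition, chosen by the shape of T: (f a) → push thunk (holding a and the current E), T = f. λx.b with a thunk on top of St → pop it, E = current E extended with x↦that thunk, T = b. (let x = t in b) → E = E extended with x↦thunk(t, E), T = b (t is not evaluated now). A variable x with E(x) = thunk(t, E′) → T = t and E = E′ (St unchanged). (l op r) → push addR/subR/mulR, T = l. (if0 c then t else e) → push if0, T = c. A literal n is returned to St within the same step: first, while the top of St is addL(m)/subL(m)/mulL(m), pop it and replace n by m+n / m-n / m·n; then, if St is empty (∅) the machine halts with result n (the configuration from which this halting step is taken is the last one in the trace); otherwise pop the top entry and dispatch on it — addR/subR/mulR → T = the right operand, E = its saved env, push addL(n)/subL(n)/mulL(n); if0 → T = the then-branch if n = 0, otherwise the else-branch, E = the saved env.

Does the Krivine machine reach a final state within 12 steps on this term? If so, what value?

Answer: DIVERGES (no final state within 12 steps)

Derivation:
step 0: [T=(let loop = 3 in ((λx. (x x)) (λx. (x x)))) | E=∅ | St=∅]
step 1: [T=((λx. (x x)) (λx. (x x))) | E={loop↦thunk(3, ∅)} | St=∅]
step 2: [T=(λx. (x x)) | E={loop↦thunk(3, ∅)} | St=[thunk]]
step 3: [T=(x x) | E={x↦thunk((λx. (x x)), {loop↦thunk(3, ∅)}), loop↦thunk(3, ∅)} | St=∅]
step 4: [T=x | E={x↦thunk((λx. (x x)), {loop↦thunk(3, ∅)}), loop↦thunk(3, ∅)} | St=[thunk]]
step 5: [T=(λx. (x x)) | E={loop↦thunk(3, ∅)} | St=[thunk]]
step 6: [T=(x x) | E={x↦thunk(x, {x↦thunk((λx. (x x)), {loop↦thunk(3, ∅)}), loop↦thunk(3, ∅)}), loop↦thunk(3, ∅)} | St=∅]
step 7: [T=x | E={x↦thunk(x, {x↦thunk((λx. (x x)), {loop↦thunk(3, ∅)}), loop↦thunk(3, ∅)}), loop↦thunk(3, ∅)} | St=[thunk]]
step 8: [T=x | E={x↦thunk((λx. (x x)), {loop↦thunk(3, ∅)}), loop↦thunk(3, ∅)} | St=[thunk]]
step 9: [T=(λx. (x x)) | E={loop↦thunk(3, ∅)} | St=[thunk]]
step 10: [T=(x x) | E={x↦thunk(x, {x↦thunk(x, {x↦thunk((λx. (x x)), {loop↦thunk(3, ∅)}), loop↦thunk(3, ∅)}), loop↦thunk(3, ∅)}), loop↦thunk(3, ∅)} | St=∅]
step 11: [T=x | E={x↦thunk(x, {x↦thunk(x, {x↦thunk((λx. (x x)), {loop↦thunk(3, ∅)}), loop↦thunk(3, ∅)}), loop↦thunk(3, ∅)}), loop↦thunk(3, ∅)} | St=[thunk]]
step 12: [T=x | E={x↦thunk(x, {x↦thunk((λx. (x x)), {loop↦thunk(3, ∅)}), loop↦thunk(3, ∅)}), loop↦thunk(3, ∅)} | St=[thunk]]
→ 12 transitions taken and the configuration is still not final: no result within 12 steps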